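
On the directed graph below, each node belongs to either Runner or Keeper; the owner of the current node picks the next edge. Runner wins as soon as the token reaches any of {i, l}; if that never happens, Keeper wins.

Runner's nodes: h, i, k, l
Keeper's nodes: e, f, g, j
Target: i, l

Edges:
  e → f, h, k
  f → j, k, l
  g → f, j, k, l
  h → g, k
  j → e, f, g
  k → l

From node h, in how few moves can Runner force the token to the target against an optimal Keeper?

A0 = {i, l}
A1: add {k} — k (Runner) has k→l.
A2: add {h} — h (Runner) has h→k.
A3 = A2; e.g. e (Keeper) can still go to f. Fixed point.
h enters the attractor at level 2, so Runner can force the target in 2 moves from there.

2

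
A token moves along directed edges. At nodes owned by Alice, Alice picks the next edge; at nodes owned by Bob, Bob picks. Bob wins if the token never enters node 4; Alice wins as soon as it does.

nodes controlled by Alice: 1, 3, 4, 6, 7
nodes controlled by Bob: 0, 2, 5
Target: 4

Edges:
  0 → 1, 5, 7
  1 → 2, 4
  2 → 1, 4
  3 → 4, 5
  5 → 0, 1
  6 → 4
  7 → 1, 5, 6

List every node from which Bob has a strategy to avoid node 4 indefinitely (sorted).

A0 = {4}
A1: add {1, 3, 6} — 1 (Alice) has 1→4; 3 (Alice) has 3→4; 6 (Alice) has 6→4.
A2: add {2, 7} — 2 (Bob): all of {1, 4} already in; 7 (Alice) has 7→1.
A3 = A2; e.g. 0 (Bob) can still go to 5. Fixed point.
Alice's attractor = {1, 2, 3, 4, 6, 7}; Bob avoids the target exactly from the complement.

0, 5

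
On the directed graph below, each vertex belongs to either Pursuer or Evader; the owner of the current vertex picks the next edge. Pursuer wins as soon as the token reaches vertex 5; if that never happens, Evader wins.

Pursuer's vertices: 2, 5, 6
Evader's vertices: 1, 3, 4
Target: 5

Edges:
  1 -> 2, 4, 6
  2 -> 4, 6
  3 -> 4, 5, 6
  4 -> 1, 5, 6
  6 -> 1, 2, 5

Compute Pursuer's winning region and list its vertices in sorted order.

2, 5, 6

A0 = {5}
A1: add {6} — 6 (Pursuer) has 6→5.
A2: add {2} — 2 (Pursuer) has 2→6.
A3 = A2; e.g. 1 (Evader) can still go to 4. Fixed point.
Pursuer's winning region = {2, 5, 6}.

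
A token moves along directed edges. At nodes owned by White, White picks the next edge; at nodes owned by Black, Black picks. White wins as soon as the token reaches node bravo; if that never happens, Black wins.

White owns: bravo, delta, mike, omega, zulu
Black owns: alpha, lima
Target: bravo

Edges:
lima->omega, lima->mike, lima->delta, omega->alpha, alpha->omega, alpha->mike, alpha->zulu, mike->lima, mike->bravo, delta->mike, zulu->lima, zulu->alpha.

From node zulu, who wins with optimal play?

A0 = {bravo}
A1: add {mike} — mike (White) has mike→bravo.
A2: add {delta} — delta (White) has delta→mike.
A3 = A2; e.g. lima (Black) can still go to omega. Fixed point.
zulu never enters the attractor, so Black can avoid the target forever.

Black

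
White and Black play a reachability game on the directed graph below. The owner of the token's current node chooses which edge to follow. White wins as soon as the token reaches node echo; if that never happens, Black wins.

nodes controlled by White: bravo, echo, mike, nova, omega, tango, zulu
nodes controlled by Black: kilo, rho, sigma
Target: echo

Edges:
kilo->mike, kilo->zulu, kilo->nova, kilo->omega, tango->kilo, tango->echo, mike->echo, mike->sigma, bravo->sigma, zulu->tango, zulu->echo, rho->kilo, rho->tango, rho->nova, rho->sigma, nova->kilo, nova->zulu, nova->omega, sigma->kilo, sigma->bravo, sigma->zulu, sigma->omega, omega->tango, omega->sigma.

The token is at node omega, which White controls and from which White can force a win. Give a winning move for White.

A0 = {echo}
A1: add {mike, tango, zulu} — tango (White) has tango→echo; mike (White) has mike→echo; zulu (White) has zulu→echo.
A2: add {nova, omega} — nova (White) has nova→zulu; omega (White) has omega→tango.
A3: add {kilo} — kilo (Black): all of {mike, zulu, nova, omega} already in.
A4 = A3; e.g. bravo (White) has no edge into A3. Fixed point.
From omega, successor tango is in the attractor (rank 1); the other successor sigma is not.

tango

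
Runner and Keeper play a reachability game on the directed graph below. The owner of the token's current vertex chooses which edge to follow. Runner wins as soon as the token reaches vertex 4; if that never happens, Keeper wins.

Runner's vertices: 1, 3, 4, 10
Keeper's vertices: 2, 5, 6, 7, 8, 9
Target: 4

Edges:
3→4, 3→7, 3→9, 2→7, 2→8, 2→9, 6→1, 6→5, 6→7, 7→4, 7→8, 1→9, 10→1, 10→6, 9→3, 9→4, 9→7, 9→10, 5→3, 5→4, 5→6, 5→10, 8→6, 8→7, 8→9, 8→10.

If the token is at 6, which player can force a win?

Keeper

A0 = {4}
A1: add {3} — 3 (Runner) has 3→4.
A2 = A1; e.g. 1 (Runner) has no edge into A1. Fixed point.
6 never enters the attractor, so Keeper can avoid the target forever.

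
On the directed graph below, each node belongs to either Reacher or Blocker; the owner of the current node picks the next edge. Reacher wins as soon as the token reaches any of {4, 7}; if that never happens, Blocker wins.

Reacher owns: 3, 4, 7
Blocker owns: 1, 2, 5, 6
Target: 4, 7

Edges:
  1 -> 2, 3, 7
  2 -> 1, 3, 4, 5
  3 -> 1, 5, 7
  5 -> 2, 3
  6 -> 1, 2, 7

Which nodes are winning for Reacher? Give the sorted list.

3, 4, 7

A0 = {4, 7}
A1: add {3} — 3 (Reacher) has 3→7.
A2 = A1; e.g. 1 (Blocker) can still go to 2. Fixed point.
Reacher's winning region = {3, 4, 7}.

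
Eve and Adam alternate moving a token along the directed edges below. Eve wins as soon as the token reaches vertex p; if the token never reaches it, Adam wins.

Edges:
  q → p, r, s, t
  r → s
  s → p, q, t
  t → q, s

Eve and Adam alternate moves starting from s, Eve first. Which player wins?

Eve

Track states (vertex, player-to-move).
A0 = {(p,Eve), (p,Adam)}
A1: add {(q,Eve), (s,Eve)}.
(s,Eve) ∈ A1 ⇒ Eve forces the target.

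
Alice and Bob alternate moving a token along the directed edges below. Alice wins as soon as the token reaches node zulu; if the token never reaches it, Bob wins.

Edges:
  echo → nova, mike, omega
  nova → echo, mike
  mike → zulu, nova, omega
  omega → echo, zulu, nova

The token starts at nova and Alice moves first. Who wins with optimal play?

Track states (vertex, player-to-move).
A0 = {(zulu,Alice), (zulu,Bob)}
A1: add {(mike,Alice), (omega,Alice)}.
A2 = A1; e.g. (echo,Alice) stays out. (nova,Alice) never enters ⇒ Bob avoids the target.

Bob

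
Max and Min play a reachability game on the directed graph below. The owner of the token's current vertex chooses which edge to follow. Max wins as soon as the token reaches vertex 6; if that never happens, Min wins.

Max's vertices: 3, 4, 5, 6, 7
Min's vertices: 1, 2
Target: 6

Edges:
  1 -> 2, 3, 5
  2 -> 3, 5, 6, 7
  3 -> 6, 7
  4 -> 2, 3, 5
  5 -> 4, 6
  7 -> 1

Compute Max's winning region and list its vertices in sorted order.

3, 4, 5, 6

A0 = {6}
A1: add {3, 5} — 3 (Max) has 3→6; 5 (Max) has 5→6.
A2: add {4} — 4 (Max) has 4→3.
A3 = A2; e.g. 1 (Min) can still go to 2. Fixed point.
Max's winning region = {3, 4, 5, 6}.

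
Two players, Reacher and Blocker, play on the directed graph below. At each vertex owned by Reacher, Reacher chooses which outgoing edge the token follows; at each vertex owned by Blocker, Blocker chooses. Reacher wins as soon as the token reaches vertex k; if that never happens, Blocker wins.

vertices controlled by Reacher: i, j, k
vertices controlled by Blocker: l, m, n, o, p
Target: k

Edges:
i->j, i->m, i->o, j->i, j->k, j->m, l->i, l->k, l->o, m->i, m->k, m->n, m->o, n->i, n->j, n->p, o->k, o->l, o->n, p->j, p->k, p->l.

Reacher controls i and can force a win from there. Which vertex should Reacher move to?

A0 = {k}
A1: add {j} — j (Reacher) has j→k.
A2: add {i} — i (Reacher) has i→j.
A3 = A2; e.g. l (Blocker) can still go to o. Fixed point.
From i, successor j is in the attractor (rank 1); the other successors m, o are not.

j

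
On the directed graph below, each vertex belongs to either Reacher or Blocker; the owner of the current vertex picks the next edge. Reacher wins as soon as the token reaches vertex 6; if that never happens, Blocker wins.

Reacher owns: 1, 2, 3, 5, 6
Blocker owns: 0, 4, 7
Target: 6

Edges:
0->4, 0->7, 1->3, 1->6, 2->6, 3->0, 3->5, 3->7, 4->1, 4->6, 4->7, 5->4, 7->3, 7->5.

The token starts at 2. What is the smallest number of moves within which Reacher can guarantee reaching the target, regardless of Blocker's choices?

1

A0 = {6}
A1: add {1, 2} — 1 (Reacher) has 1→6; 2 (Reacher) has 2→6.
A2 = A1; e.g. 0 (Blocker) can still go to 4. Fixed point.
2 enters the attractor at level 1, so Reacher can force the target in 1 move from there.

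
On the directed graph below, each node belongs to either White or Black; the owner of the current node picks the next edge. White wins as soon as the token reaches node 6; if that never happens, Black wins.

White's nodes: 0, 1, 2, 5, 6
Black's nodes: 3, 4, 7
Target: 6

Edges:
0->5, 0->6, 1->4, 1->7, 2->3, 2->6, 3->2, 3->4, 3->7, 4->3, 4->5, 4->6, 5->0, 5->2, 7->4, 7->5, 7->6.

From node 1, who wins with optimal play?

Black

A0 = {6}
A1: add {0, 2} — 0 (White) has 0→6; 2 (White) has 2→6.
A2: add {5} — 5 (White) has 5→0.
A3 = A2; e.g. 1 (White) has no edge into A2. Fixed point.
1 never enters the attractor, so Black can avoid the target forever.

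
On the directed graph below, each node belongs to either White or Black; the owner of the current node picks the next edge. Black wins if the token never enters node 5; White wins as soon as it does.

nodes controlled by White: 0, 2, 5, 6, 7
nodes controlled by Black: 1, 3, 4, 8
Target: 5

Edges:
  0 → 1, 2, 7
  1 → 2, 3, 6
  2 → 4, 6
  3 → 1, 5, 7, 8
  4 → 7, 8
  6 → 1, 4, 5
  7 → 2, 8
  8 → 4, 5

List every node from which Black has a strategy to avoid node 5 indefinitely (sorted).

A0 = {5}
A1: add {6} — 6 (White) has 6→5.
A2: add {2} — 2 (White) has 2→6.
A3: add {0, 7} — 0 (White) has 0→2; 7 (White) has 7→2.
A4 = A3; e.g. 1 (Black) can still go to 3. Fixed point.
White's attractor = {0, 2, 5, 6, 7}; Black avoids the target exactly from the complement.

1, 3, 4, 8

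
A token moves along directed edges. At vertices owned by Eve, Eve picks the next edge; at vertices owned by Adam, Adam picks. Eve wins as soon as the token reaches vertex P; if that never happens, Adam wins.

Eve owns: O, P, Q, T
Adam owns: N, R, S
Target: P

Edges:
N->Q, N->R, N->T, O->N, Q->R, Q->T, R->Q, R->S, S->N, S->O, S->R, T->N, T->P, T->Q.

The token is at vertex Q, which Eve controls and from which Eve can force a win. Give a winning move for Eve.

T

A0 = {P}
A1: add {T} — T (Eve) has T→P.
A2: add {Q} — Q (Eve) has Q→T.
A3 = A2; e.g. N (Adam) can still go to R. Fixed point.
From Q, successor T is in the attractor (rank 1); the other successor R is not.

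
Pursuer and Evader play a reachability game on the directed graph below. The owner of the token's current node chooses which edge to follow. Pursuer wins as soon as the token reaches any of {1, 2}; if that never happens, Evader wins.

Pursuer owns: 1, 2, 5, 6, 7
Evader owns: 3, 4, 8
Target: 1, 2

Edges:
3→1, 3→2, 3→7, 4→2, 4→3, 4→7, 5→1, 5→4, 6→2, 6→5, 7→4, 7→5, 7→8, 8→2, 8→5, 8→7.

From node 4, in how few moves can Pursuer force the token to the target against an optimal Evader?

4

A0 = {1, 2}
A1: add {5, 6} — 5 (Pursuer) has 5→1; 6 (Pursuer) has 6→2.
A2: add {7} — 7 (Pursuer) has 7→5.
A3: add {3, 8} — 3 (Evader): all of {1, 2, 7} already in; 8 (Evader): all of {2, 5, 7} already in.
A4: add {4} — 4 (Evader): all of {2, 3, 7} already in.
A4 = all vertices. Fixed point.
4 enters the attractor at level 4, so Pursuer can force the target in 4 moves from there.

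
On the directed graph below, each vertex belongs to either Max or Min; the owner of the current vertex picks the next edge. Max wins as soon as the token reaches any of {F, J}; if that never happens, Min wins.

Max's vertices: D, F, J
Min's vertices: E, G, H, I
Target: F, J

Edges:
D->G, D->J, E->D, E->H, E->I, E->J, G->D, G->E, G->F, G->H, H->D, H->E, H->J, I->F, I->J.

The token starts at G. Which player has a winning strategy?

Min

A0 = {F, J}
A1: add {D, I} — D (Max) has D→J; I (Min): all of {F, J} already in.
A2 = A1; e.g. E (Min) can still go to H. Fixed point.
G never enters the attractor, so Min can avoid the target forever.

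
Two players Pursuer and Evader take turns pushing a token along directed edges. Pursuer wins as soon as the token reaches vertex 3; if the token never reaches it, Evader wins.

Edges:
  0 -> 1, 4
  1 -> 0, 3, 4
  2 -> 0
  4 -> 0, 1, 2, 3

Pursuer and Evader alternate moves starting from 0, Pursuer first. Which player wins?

Track states (vertex, player-to-move).
A0 = {(3,Pursuer), (3,Evader)}
A1: add {(1,Pursuer), (4,Pursuer)}.
A2: add {(0,Evader)}.
A3: add {(2,Pursuer)}.
A4 = A3; e.g. (0,Pursuer) stays out. (0,Pursuer) never enters ⇒ Evader avoids the target.

Evader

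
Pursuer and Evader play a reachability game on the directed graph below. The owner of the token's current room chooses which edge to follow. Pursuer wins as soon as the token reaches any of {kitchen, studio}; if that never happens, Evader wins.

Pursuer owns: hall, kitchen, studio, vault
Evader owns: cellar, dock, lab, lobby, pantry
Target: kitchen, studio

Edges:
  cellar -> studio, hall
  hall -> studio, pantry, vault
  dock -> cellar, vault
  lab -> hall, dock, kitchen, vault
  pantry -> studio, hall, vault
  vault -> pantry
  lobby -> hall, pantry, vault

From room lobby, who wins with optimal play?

Evader

A0 = {kitchen, studio}
A1: add {hall} — hall (Pursuer) has hall→studio.
A2: add {cellar} — cellar (Evader): all of {studio, hall} already in.
A3 = A2; e.g. dock (Evader) can still go to vault. Fixed point.
lobby never enters the attractor, so Evader can avoid the target forever.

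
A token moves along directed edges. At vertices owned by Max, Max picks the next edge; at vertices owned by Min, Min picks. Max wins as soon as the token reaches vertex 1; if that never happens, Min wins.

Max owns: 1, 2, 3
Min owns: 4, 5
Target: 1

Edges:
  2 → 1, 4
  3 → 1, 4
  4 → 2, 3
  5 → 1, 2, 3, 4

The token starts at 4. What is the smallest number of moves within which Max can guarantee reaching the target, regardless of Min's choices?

A0 = {1}
A1: add {2, 3} — 2 (Max) has 2→1; 3 (Max) has 3→1.
A2: add {4} — 4 (Min): all of {2, 3} already in.
4 enters the attractor at level 2, so Max can force the target in 2 moves from there.

2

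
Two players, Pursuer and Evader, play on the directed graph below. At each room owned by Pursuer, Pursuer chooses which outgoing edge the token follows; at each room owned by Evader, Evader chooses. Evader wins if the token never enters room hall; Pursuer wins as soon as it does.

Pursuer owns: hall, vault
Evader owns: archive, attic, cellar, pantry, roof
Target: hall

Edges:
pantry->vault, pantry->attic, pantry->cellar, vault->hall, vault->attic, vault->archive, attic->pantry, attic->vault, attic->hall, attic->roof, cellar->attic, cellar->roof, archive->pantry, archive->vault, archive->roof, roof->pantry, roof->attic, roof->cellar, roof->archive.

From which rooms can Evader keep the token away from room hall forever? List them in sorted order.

A0 = {hall}
A1: add {vault} — vault (Pursuer) has vault→hall.
A2 = A1; e.g. pantry (Evader) can still go to attic. Fixed point.
Pursuer's attractor = {hall, vault}; Evader avoids the target exactly from the complement.

archive, attic, cellar, pantry, roof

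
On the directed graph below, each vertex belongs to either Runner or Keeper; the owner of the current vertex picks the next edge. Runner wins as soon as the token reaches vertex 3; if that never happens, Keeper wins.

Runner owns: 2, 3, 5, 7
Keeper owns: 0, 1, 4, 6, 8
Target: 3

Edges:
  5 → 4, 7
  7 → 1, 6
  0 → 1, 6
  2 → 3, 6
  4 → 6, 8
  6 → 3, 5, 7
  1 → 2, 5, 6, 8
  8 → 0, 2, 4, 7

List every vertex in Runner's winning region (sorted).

2, 3

A0 = {3}
A1: add {2} — 2 (Runner) has 2→3.
A2 = A1; e.g. 0 (Keeper) can still go to 1. Fixed point.
Runner's winning region = {2, 3}.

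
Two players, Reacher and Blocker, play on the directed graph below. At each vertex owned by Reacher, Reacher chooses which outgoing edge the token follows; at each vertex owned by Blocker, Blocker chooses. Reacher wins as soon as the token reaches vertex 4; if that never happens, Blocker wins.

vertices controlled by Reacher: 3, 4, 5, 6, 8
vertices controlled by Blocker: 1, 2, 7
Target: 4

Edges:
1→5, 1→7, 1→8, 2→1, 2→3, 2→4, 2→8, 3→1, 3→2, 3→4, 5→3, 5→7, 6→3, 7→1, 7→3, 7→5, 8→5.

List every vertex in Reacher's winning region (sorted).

A0 = {4}
A1: add {3} — 3 (Reacher) has 3→4.
A2: add {5, 6} — 5 (Reacher) has 5→3; 6 (Reacher) has 6→3.
A3: add {8} — 8 (Reacher) has 8→5.
A4 = A3; e.g. 1 (Blocker) can still go to 7. Fixed point.
Reacher's winning region = {3, 4, 5, 6, 8}.

3, 4, 5, 6, 8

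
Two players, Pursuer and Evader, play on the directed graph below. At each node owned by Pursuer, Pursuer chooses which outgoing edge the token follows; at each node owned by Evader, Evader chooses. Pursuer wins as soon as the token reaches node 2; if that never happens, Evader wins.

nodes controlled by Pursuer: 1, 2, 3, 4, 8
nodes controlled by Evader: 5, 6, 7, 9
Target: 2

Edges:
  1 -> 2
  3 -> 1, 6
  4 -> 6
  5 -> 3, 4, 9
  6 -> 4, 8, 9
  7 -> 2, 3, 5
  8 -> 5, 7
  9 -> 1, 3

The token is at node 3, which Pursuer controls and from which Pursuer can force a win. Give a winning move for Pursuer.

1

A0 = {2}
A1: add {1} — 1 (Pursuer) has 1→2.
A2: add {3} — 3 (Pursuer) has 3→1.
A3: add {9} — 9 (Evader): all of {1, 3} already in.
A4 = A3; e.g. 4 (Pursuer) has no edge into A3. Fixed point.
From 3, successor 1 is in the attractor (rank 1); the other successor 6 is not.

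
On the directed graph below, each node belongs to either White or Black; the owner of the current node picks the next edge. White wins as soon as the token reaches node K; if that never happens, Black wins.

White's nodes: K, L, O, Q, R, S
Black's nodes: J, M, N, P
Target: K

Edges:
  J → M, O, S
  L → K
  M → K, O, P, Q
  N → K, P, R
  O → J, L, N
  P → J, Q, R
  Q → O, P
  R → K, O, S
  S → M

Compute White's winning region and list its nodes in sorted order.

K, L, O, Q, R

A0 = {K}
A1: add {L, R} — L (White) has L→K; R (White) has R→K.
A2: add {O} — O (White) has O→L.
A3: add {Q} — Q (White) has Q→O.
A4 = A3; e.g. J (Black) can still go to M. Fixed point.
White's winning region = {K, L, O, Q, R}.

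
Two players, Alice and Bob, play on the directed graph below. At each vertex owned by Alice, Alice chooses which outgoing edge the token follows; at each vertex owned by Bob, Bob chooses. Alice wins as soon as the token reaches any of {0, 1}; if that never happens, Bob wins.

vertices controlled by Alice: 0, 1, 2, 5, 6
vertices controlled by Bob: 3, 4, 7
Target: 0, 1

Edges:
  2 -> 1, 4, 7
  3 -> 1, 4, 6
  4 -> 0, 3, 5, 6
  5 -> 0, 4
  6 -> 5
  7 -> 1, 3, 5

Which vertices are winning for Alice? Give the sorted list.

0, 1, 2, 5, 6

A0 = {0, 1}
A1: add {2, 5} — 2 (Alice) has 2→1; 5 (Alice) has 5→0.
A2: add {6} — 6 (Alice) has 6→5.
A3 = A2; e.g. 3 (Bob) can still go to 4. Fixed point.
Alice's winning region = {0, 1, 2, 5, 6}.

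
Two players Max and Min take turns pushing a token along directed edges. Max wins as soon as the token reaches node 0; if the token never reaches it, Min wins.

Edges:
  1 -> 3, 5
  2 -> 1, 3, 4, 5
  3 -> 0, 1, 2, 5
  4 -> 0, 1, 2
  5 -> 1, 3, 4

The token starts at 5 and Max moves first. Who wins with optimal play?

Track states (vertex, player-to-move).
A0 = {(0,Max), (0,Min)}
A1: add {(3,Max), (4,Max)}.
A2 = A1; e.g. (1,Max) stays out. (5,Max) never enters ⇒ Min avoids the target.

Min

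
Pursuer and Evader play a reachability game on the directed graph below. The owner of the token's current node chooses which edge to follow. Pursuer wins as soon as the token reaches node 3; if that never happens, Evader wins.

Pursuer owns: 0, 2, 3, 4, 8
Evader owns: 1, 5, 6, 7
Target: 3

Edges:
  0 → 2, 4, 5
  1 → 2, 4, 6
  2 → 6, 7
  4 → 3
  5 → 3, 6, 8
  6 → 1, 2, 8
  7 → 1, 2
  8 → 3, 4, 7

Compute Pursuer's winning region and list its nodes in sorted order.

A0 = {3}
A1: add {4, 8} — 4 (Pursuer) has 4→3; 8 (Pursuer) has 8→3.
A2: add {0} — 0 (Pursuer) has 0→4.
A3 = A2; e.g. 1 (Evader) can still go to 2. Fixed point.
Pursuer's winning region = {0, 3, 4, 8}.

0, 3, 4, 8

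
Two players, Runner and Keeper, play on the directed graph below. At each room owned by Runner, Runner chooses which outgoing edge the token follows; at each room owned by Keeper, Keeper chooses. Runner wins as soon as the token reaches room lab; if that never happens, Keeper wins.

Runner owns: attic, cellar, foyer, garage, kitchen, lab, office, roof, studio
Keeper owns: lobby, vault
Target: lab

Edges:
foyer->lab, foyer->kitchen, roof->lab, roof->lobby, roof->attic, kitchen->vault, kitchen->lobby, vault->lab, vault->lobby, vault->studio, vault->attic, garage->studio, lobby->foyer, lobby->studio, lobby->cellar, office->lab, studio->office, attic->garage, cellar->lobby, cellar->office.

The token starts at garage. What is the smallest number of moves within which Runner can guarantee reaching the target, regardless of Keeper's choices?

3

A0 = {lab}
A1: add {foyer, office, roof} — foyer (Runner) has foyer→lab; roof (Runner) has roof→lab; office (Runner) has office→lab.
A2: add {cellar, studio} — studio (Runner) has studio→office; cellar (Runner) has cellar→office.
A3: add {garage, lobby} — garage (Runner) has garage→studio; lobby (Keeper): all of {foyer, studio, cellar} already in.
garage enters the attractor at level 3, so Runner can force the target in 3 moves from there.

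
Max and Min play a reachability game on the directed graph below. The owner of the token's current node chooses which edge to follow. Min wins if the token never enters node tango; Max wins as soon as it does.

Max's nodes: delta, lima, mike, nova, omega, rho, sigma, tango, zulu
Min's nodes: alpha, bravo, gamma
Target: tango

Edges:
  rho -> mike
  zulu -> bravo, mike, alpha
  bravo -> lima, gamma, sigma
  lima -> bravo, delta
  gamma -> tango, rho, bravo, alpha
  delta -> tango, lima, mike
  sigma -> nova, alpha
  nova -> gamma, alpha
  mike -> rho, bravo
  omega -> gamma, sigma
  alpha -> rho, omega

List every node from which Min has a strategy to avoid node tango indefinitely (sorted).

alpha, bravo, gamma, mike, nova, omega, rho, sigma, zulu

A0 = {tango}
A1: add {delta} — delta (Max) has delta→tango.
A2: add {lima} — lima (Max) has lima→delta.
A3 = A2; e.g. rho (Max) has no edge into A2. Fixed point.
Max's attractor = {delta, lima, tango}; Min avoids the target exactly from the complement.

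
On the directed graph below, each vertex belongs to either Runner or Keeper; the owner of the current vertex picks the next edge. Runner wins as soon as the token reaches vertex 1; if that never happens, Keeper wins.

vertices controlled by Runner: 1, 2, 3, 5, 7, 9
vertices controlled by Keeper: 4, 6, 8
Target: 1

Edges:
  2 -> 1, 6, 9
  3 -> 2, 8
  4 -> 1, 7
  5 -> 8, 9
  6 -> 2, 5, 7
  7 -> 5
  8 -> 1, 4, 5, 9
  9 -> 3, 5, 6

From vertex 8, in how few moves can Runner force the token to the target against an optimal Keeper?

7

A0 = {1}
A1: add {2} — 2 (Runner) has 2→1.
A2: add {3} — 3 (Runner) has 3→2.
A3: add {9} — 9 (Runner) has 9→3.
A4: add {5} — 5 (Runner) has 5→9.
A5: add {7} — 7 (Runner) has 7→5.
A6: add {4, 6} — 4 (Keeper): all of {1, 7} already in; 6 (Keeper): all of {2, 5, 7} already in.
A7: add {8} — 8 (Keeper): all of {1, 4, 5, 9} already in.
A7 = all vertices. Fixed point.
8 enters the attractor at level 7, so Runner can force the target in 7 moves from there.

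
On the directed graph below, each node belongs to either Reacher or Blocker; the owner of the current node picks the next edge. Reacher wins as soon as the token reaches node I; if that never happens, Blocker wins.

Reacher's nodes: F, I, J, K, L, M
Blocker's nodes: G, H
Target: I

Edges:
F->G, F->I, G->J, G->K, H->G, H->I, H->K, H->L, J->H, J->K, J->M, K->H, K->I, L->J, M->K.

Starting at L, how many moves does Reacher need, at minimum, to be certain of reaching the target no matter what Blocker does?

3

A0 = {I}
A1: add {F, K} — F (Reacher) has F→I; K (Reacher) has K→I.
A2: add {J, M} — J (Reacher) has J→K; M (Reacher) has M→K.
A3: add {G, L} — G (Blocker): all of {J, K} already in; L (Reacher) has L→J.
L enters the attractor at level 3, so Reacher can force the target in 3 moves from there.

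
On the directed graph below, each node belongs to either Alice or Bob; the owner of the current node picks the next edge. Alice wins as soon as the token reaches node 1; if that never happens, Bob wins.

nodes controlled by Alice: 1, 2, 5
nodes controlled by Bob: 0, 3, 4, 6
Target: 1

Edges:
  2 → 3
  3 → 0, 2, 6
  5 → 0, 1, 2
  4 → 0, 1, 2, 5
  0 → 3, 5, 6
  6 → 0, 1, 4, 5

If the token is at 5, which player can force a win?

Alice

A0 = {1}
A1: add {5} — 5 (Alice) has 5→1.
A2 = A1; e.g. 0 (Bob) can still go to 3. Fixed point.
5 ∈ A1, so Alice can force the target.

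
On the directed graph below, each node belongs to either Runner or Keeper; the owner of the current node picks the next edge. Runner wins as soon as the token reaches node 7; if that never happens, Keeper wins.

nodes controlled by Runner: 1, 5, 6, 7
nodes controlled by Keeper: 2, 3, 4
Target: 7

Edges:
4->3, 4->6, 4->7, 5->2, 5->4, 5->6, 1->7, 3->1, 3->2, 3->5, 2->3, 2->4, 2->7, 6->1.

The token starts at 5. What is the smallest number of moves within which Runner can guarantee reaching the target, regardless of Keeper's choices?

A0 = {7}
A1: add {1} — 1 (Runner) has 1→7.
A2: add {6} — 6 (Runner) has 6→1.
A3: add {5} — 5 (Runner) has 5→6.
A4 = A3; e.g. 2 (Keeper) can still go to 3. Fixed point.
5 enters the attractor at level 3, so Runner can force the target in 3 moves from there.

3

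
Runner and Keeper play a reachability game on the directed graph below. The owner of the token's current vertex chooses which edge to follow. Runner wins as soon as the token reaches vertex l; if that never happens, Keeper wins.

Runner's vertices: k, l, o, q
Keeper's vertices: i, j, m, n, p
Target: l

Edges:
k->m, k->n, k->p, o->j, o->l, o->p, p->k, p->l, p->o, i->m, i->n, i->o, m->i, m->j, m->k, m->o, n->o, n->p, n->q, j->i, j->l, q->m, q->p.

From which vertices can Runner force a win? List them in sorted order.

l, o

A0 = {l}
A1: add {o} — o (Runner) has o→l.
A2 = A1; e.g. i (Keeper) can still go to m. Fixed point.
Runner's winning region = {l, o}.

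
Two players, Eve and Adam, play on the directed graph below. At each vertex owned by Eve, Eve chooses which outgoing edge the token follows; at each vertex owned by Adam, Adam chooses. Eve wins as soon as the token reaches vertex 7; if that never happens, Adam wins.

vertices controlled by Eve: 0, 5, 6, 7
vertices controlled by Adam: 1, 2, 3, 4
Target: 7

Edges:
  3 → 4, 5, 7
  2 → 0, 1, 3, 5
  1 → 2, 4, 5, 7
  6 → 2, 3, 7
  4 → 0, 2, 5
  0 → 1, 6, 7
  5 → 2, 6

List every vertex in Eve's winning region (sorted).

A0 = {7}
A1: add {0, 6} — 0 (Eve) has 0→7; 6 (Eve) has 6→7.
A2: add {5} — 5 (Eve) has 5→6.
A3 = A2; e.g. 1 (Adam) can still go to 2. Fixed point.
Eve's winning region = {0, 5, 6, 7}.

0, 5, 6, 7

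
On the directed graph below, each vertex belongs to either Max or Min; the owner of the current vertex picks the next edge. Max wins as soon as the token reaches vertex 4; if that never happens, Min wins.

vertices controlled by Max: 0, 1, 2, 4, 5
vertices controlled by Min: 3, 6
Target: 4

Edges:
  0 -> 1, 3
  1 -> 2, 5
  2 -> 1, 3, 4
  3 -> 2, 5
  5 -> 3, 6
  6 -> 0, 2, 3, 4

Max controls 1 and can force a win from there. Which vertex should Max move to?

2

A0 = {4}
A1: add {2} — 2 (Max) has 2→4.
A2: add {1} — 1 (Max) has 1→2.
A3: add {0} — 0 (Max) has 0→1.
A4 = A3; e.g. 3 (Min) can still go to 5. Fixed point.
From 1, successor 2 is in the attractor (rank 1); the other successor 5 is not.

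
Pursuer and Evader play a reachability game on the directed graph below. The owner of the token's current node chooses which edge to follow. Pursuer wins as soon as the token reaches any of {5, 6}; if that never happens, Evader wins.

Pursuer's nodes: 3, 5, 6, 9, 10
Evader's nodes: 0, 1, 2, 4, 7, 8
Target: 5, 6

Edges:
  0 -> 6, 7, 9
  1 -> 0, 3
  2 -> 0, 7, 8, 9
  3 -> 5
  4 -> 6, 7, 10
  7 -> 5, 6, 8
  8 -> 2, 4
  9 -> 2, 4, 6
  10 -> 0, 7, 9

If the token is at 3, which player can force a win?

A0 = {5, 6}
A1: add {3, 9} — 3 (Pursuer) has 3→5; 9 (Pursuer) has 9→6.
3 ∈ A1, so Pursuer can force the target.

Pursuer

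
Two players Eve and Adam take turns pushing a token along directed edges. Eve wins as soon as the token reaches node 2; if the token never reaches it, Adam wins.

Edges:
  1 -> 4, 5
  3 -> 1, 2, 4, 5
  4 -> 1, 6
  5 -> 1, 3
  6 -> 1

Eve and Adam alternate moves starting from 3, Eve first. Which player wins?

Track states (vertex, player-to-move).
A0 = {(2,Eve), (2,Adam)}
A1: add {(3,Eve)}.
(3,Eve) ∈ A1 ⇒ Eve forces the target.

Eve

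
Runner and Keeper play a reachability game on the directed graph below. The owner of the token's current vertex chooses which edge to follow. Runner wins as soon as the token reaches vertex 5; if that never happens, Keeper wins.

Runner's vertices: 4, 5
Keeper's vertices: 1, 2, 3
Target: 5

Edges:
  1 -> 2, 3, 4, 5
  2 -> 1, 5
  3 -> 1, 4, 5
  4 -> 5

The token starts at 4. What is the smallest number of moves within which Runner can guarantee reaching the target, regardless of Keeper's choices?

A0 = {5}
A1: add {4} — 4 (Runner) has 4→5.
A2 = A1; e.g. 1 (Keeper) can still go to 2. Fixed point.
4 enters the attractor at level 1, so Runner can force the target in 1 move from there.

1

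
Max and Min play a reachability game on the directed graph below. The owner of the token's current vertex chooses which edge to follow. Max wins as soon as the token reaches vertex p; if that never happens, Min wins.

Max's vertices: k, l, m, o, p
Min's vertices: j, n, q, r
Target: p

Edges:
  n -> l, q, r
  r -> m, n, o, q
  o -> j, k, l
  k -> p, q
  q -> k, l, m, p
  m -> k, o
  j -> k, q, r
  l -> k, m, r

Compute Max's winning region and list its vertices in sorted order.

A0 = {p}
A1: add {k} — k (Max) has k→p.
A2: add {l, m, o} — l (Max) has l→k; m (Max) has m→k; o (Max) has o→k.
A3: add {q} — q (Min): all of {k, l, m, p} already in.
A4 = A3; e.g. j (Min) can still go to r. Fixed point.
Max's winning region = {k, l, m, o, p, q}.

k, l, m, o, p, q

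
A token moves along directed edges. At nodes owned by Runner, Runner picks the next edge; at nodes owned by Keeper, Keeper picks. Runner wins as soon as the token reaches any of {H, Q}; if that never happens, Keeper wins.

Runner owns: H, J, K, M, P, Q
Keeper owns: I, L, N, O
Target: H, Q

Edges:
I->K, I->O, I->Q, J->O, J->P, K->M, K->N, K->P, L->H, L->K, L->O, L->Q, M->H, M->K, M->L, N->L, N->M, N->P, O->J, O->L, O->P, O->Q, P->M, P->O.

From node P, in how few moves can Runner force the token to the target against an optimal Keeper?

A0 = {H, Q}
A1: add {M} — M (Runner) has M→H.
A2: add {K, P} — K (Runner) has K→M; P (Runner) has P→M.
P enters the attractor at level 2, so Runner can force the target in 2 moves from there.

2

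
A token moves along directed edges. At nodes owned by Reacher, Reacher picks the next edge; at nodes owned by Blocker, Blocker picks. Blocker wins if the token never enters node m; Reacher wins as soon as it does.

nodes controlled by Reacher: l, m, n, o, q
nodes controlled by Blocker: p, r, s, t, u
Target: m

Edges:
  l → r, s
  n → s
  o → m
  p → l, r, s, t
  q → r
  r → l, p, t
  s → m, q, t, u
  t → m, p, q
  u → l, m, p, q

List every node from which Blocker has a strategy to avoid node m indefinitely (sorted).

A0 = {m}
A1: add {o} — o (Reacher) has o→m.
A2 = A1; e.g. l (Reacher) has no edge into A1. Fixed point.
Reacher's attractor = {m, o}; Blocker avoids the target exactly from the complement.

l, n, p, q, r, s, t, u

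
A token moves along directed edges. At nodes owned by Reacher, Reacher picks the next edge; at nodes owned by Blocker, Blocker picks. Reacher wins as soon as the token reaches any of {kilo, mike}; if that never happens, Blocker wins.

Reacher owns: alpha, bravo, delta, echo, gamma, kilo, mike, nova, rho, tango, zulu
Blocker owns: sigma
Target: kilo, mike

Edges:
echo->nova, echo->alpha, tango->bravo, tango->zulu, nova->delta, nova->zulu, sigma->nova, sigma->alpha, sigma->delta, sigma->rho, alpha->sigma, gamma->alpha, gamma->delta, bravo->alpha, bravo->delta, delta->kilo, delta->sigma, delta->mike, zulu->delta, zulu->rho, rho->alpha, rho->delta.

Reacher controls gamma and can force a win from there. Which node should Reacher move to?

delta

A0 = {kilo, mike}
A1: add {delta} — delta (Reacher) has delta→kilo.
A2: add {bravo, gamma, nova, rho, zulu} — nova (Reacher) has nova→delta; gamma (Reacher) has gamma→delta; bravo (Reacher) has bravo→delta; zulu (Reacher) has zulu→delta; rho (Reacher) has rho→delta.
A3: add {echo, tango} — echo (Reacher) has echo→nova; tango (Reacher) has tango→bravo.
A4 = A3; e.g. sigma (Blocker) can still go to alpha. Fixed point.
From gamma, successor delta is in the attractor (rank 1); the other successor alpha is not.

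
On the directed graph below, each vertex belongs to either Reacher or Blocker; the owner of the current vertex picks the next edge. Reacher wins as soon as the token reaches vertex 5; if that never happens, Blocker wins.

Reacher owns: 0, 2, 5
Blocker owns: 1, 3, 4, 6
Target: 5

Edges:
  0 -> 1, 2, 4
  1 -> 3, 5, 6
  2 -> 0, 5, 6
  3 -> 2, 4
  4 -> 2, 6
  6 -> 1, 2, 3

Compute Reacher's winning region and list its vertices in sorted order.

0, 2, 5

A0 = {5}
A1: add {2} — 2 (Reacher) has 2→5.
A2: add {0} — 0 (Reacher) has 0→2.
A3 = A2; e.g. 1 (Blocker) can still go to 3. Fixed point.
Reacher's winning region = {0, 2, 5}.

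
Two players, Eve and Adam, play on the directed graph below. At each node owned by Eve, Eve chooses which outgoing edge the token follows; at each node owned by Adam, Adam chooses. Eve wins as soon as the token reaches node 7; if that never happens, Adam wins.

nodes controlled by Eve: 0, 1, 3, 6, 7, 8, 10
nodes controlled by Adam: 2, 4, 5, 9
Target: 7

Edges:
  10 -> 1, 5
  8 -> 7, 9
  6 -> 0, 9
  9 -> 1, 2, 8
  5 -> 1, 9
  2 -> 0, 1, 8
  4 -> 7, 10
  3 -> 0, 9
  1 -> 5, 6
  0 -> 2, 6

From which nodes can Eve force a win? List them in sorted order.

7, 8

A0 = {7}
A1: add {8} — 8 (Eve) has 8→7.
A2 = A1; e.g. 0 (Eve) has no edge into A1. Fixed point.
Eve's winning region = {7, 8}.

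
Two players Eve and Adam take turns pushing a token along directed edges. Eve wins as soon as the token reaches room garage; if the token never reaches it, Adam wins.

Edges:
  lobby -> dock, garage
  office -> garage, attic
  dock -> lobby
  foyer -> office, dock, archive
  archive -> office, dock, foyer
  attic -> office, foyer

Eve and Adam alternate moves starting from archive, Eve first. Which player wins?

Track states (vertex, player-to-move).
A0 = {(garage,Eve), (garage,Adam)}
A1: add {(lobby,Eve), (office,Eve)}.
A2: add {(dock,Adam)}.
A3: add {(foyer,Eve), (archive,Eve)}.
(archive,Eve) ∈ A3 ⇒ Eve forces the target.

Eve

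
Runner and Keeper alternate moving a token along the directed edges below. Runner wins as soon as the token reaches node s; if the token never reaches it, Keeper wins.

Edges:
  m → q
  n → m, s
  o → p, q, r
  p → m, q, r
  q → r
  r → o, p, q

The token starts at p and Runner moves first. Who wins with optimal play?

Keeper

Track states (vertex, player-to-move).
A0 = {(s,Runner), (s,Keeper)}
A1: add {(n,Runner)}.
A2 = A1; e.g. (m,Runner) stays out. (p,Runner) never enters ⇒ Keeper avoids the target.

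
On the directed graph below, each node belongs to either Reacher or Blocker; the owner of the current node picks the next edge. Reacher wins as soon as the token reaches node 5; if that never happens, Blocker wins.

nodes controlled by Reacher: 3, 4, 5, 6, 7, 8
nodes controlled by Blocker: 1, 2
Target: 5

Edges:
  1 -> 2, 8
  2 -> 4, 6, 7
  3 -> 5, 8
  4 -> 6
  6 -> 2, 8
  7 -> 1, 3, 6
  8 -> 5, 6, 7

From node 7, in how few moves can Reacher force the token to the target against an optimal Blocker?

2

A0 = {5}
A1: add {3, 8} — 3 (Reacher) has 3→5; 8 (Reacher) has 8→5.
A2: add {6, 7} — 6 (Reacher) has 6→8; 7 (Reacher) has 7→3.
7 enters the attractor at level 2, so Reacher can force the target in 2 moves from there.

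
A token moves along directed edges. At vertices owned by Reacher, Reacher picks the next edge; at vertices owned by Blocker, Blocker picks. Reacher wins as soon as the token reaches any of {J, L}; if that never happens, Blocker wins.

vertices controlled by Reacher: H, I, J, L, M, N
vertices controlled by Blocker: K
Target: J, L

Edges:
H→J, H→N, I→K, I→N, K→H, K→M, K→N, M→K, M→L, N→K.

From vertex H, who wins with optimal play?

Reacher

A0 = {J, L}
A1: add {H, M} — H (Reacher) has H→J; M (Reacher) has M→L.
A2 = A1; e.g. I (Reacher) has no edge into A1. Fixed point.
H ∈ A1, so Reacher can force the target.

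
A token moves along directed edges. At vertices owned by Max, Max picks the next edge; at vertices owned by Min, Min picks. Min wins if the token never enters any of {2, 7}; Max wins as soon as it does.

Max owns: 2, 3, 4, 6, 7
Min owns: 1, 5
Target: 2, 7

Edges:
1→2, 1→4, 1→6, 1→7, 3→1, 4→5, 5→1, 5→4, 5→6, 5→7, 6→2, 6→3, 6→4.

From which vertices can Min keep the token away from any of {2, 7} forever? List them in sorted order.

A0 = {2, 7}
A1: add {6} — 6 (Max) has 6→2.
A2 = A1; e.g. 1 (Min) can still go to 4. Fixed point.
Max's attractor = {2, 6, 7}; Min avoids the target exactly from the complement.

1, 3, 4, 5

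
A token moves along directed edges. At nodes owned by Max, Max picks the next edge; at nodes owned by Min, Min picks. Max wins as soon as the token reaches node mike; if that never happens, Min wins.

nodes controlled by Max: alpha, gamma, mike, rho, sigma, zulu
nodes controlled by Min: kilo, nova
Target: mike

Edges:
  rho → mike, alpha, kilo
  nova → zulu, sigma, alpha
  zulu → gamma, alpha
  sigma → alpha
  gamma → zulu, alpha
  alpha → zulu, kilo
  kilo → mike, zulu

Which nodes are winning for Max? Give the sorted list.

A0 = {mike}
A1: add {rho} — rho (Max) has rho→mike.
A2 = A1; e.g. nova (Min) can still go to zulu. Fixed point.
Max's winning region = {mike, rho}.

mike, rho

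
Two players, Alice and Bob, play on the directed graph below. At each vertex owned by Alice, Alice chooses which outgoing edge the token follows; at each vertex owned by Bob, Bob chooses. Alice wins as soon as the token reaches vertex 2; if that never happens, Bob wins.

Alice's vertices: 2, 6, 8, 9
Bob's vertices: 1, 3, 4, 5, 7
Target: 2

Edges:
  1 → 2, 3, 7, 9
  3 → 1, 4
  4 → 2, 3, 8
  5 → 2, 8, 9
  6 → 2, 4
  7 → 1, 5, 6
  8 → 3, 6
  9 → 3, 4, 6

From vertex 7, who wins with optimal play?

A0 = {2}
A1: add {6} — 6 (Alice) has 6→2.
A2: add {8, 9} — 8 (Alice) has 8→6; 9 (Alice) has 9→6.
A3: add {5} — 5 (Bob): all of {2, 8, 9} already in.
A4 = A3; e.g. 1 (Bob) can still go to 3. Fixed point.
7 never enters the attractor, so Bob can avoid the target forever.

Bob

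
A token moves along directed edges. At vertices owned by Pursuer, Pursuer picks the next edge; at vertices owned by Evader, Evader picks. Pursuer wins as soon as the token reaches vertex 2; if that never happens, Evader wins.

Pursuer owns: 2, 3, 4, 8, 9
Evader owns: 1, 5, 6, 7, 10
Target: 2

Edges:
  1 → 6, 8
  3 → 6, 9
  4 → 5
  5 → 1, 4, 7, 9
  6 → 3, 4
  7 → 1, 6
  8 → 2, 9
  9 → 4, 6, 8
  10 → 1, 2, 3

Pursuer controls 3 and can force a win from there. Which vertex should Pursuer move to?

9

A0 = {2}
A1: add {8} — 8 (Pursuer) has 8→2.
A2: add {9} — 9 (Pursuer) has 9→8.
A3: add {3} — 3 (Pursuer) has 3→9.
A4 = A3; e.g. 1 (Evader) can still go to 6. Fixed point.
From 3, successor 9 is in the attractor (rank 2); the other successor 6 is not.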